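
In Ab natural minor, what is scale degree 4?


Natural minor scale pattern: W-H-W-W-H-W-W (2-1-2-2-1-2-2 semitones)
Starting from Ab:
  Ab + 2 semitones → Bb
  Bb + 1 semitone → Cb
  Cb + 2 semitones → Db
  Db + 2 semitones → Eb
  Eb + 1 semitone → Fb
  Fb + 2 semitones → Gb
  Gb + 2 semitones → Ab
Scale: Ab Bb Cb Db Eb Fb Gb
Degree 4 = Db


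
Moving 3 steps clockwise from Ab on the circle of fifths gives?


Solution.
Each clockwise step on the circle of fifths moves up a perfect 5th
From Ab: Ab → Eb → Bb → F
= F


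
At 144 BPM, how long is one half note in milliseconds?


Step by step:
One quarter-note beat = 60000 / BPM = 60000 / 144 ms
Half note = 2 × quarter note
Duration = 2 × 60000 / 144 = 120000 / 144
= 833.3 ms


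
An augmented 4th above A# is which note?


Step by step:
A 4th spans 4 letter names, so from A we land on D
An augmented 4th = 6 semitones above A#
Spell D at that pitch: D##
= D##


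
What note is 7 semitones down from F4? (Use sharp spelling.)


Solution.
F4: chromatic position 5 in octave 4 → absolute = 4×12 + 5 = 53
Transpose down 7: 53 - 7 = 46
46 = 3×12 + 10 → A# in octave 3
Result = A#3


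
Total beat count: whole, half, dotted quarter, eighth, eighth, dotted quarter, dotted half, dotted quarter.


Reasoning:
Beat values:
  whole = 4 beats
  half = 2 beats
  dotted quarter = 1.5 beats
  eighth = 0.5 beats
  eighth = 0.5 beats
  dotted quarter = 1.5 beats
  dotted half = 3 beats
  dotted quarter = 1.5 beats
Sum = 4 + 2 + 1.5 + 0.5 + 0.5 + 1.5 + 3 + 1.5
= 14.5 beats


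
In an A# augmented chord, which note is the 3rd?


Let's work it out.
Augmented triad = root + major 3rd (4 semitones) + augmented 5th (8 semitones)
A triad on A# stacks thirds, so the chord tones use letter names A-C-E
Root: A#
Major 3rd above A#: C##
Augmented 5th above A#: E##
The 3rd = C##


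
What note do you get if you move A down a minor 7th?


Reasoning:
minor 7th: 7 letter names, 10 semitones
Letter: A - 6 → B
Pitch: A - 10 semitones, spelled as a B → B
= B


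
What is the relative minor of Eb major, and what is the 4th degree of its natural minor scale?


The relative minor shares the major's key signature and starts on its 6th degree
6th degree = a major 6th above the tonic; a major 6th above Eb is C
→ relative minor of Eb major is C minor
C natural minor scale: C D Eb F G Ab Bb
= C minor; 4th degree = F


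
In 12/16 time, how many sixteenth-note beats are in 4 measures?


Step by step:
Time signature 12/16: the bottom number 16 means the sixteenth note gets one count
The top number 12 means 12 sixteenth-note beats per measure
Total = 12 × 4 measures
= 48 sixteenth-note beats


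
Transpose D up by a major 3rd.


major 3rd: 3 letter names, 4 semitones
Letter: D + 2 → F
Pitch: D + 4 semitones, spelled as an F → F#
= F#


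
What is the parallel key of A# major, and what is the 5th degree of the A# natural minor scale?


Parallel keys share the same tonic but differ in mode
A# major → parallel is A# minor
A# natural minor scale: A# B# C# D# E# F# G#
= A# minor; 5th degree = E#


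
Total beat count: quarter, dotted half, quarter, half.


Let's work it out.
Beat values:
  quarter = 1 beat
  dotted half = 3 beats
  quarter = 1 beat
  half = 2 beats
Sum = 1 + 3 + 1 + 2
= 7 beats


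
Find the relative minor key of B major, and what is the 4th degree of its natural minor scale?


Working:
The relative minor shares the major's key signature and starts on its 6th degree
6th degree = a major 6th above the tonic; a major 6th above B is G#
→ relative minor of B major is G# minor
G# natural minor scale: G# A# B C# D# E F#
= G# minor; 4th degree = C#


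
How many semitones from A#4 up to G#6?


Solution.
Absolute semitone position = octave×12 + chromatic position
A#4: 4×12 + 10 = 58
G#6: 6×12 + 8 = 80
Difference = 80 - 58 = 22
= 22 semitones


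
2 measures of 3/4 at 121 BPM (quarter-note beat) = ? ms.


Working:
Quarter-note beat duration = 60000 / 121 ms
Beats per measure (3/4) = 3
One measure = 3 × 60000 / 121 = 180000 / 121 ms
2 measures = 2 × 180000 / 121 = 360000 / 121
= 2975.2 ms


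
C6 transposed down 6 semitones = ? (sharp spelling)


Let's work it out.
C6: chromatic position 0 in octave 6 → absolute = 6×12 + 0 = 72
Transpose down 6: 72 - 6 = 66
66 = 5×12 + 6 → F# in octave 5
Result = F#5


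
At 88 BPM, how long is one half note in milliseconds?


Reasoning:
One quarter-note beat = 60000 / BPM = 60000 / 88 ms
Half note = 2 × quarter note
Duration = 2 × 60000 / 88 = 120000 / 88
= 1363.6 ms


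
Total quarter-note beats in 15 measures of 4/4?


Step by step:
Time signature 4/4: the bottom number 4 means the quarter note gets one count
The top number 4 means 4 quarter-note beats per measure
Total = 4 × 15 measures
= 60 quarter-note beats


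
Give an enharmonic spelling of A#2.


Reasoning:
Enharmonic notes sound the same pitch but are spelled with different letter names
A# and Bb name the same pitch class
= Bb2


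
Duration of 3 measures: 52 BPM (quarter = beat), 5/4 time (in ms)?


Let's work it out.
Quarter-note beat duration = 60000 / 52 ms
Beats per measure (5/4) = 5
One measure = 5 × 60000 / 52 = 300000 / 52 ms
3 measures = 3 × 300000 / 52 = 900000 / 52
= 17307.7 ms


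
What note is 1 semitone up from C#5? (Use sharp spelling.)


C#5: chromatic position 1 in octave 5 → absolute = 5×12 + 1 = 61
Transpose up 1: 61 + 1 = 62
62 = 5×12 + 2 → D in octave 5
Result = D5


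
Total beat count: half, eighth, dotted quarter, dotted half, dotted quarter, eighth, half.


Step by step:
Beat values:
  half = 2 beats
  eighth = 0.5 beats
  dotted quarter = 1.5 beats
  dotted half = 3 beats
  dotted quarter = 1.5 beats
  eighth = 0.5 beats
  half = 2 beats
Sum = 2 + 0.5 + 1.5 + 3 + 1.5 + 0.5 + 2
= 11 beats


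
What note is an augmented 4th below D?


A 4th spans 4 letter names, so from D we land on A
An augmented 4th = 6 semitones below D
Spell A at that pitch: Ab
= Ab


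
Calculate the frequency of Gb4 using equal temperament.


Solution.
f = 440 × 2^(n/12) where n = semitones from A4
Gb4: -3 semitones from A4
f = 440 × 2^(-3/12)
f = 369.99 Hz


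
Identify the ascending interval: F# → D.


Reasoning:
Letter names: F → D spans 6 letter names → a 6th
Semitones: F# → D = 8 half-steps
A 6th of 8 semitones is a minor 6th
= minor 6th


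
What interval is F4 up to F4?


Let's work it out.
Letter names: F → F spans 1 letter name → a unison
Semitones: F4 → F4 = 0 half-steps
A unison of 0 semitones is a perfect unison
= perfect unison


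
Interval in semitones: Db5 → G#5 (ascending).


Working:
Absolute semitone position = octave×12 + chromatic position
Db5: 5×12 + 1 = 61
G#5: 5×12 + 8 = 68
Difference = 68 - 61 = 7
= 7 semitones


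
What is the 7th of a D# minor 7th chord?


Minor 7th chord = root + minor 3rd + perfect 5th + minor 7th
Seventh chords stack in thirds, so the letter names are D-F-A-C
Root: D#
Minor 3rd above D#: F#
Perfect 5th above D#: A#
Minor 7th above D#: C#
The 7th = C#


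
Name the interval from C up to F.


Working:
Letter names: C → F spans 4 letter names → a 4th
Semitones: C → F = 5 half-steps
A 4th of 5 semitones is a perfect 4th
= perfect 4th


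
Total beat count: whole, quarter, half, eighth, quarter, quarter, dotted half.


Beat values:
  whole = 4 beats
  quarter = 1 beat
  half = 2 beats
  eighth = 0.5 beats
  quarter = 1 beat
  quarter = 1 beat
  dotted half = 3 beats
Sum = 4 + 1 + 2 + 0.5 + 1 + 1 + 3
= 12.5 beats


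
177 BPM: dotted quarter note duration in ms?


Solution.
One quarter-note beat = 60000 / BPM = 60000 / 177 ms
Dotted quarter note = 3/2 × quarter note
Duration = 3/2 × 60000 / 177 = 90000 / 177
= 508.5 ms


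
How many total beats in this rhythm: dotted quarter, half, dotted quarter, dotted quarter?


Beat values:
  dotted quarter = 1.5 beats
  half = 2 beats
  dotted quarter = 1.5 beats
  dotted quarter = 1.5 beats
Sum = 1.5 + 2 + 1.5 + 1.5
= 6.5 beats


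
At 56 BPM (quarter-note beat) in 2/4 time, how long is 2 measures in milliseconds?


Step by step:
Quarter-note beat duration = 60000 / 56 ms
Beats per measure (2/4) = 2
One measure = 2 × 60000 / 56 = 120000 / 56 ms
2 measures = 2 × 120000 / 56 = 240000 / 56
= 4285.7 ms


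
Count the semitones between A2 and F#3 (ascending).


Solution.
Absolute semitone position = octave×12 + chromatic position
A2: 2×12 + 9 = 33
F#3: 3×12 + 6 = 42
Difference = 42 - 33 = 9
= 9 semitones


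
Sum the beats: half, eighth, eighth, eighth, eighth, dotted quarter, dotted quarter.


Working:
Beat values:
  half = 2 beats
  eighth = 0.5 beats
  eighth = 0.5 beats
  eighth = 0.5 beats
  eighth = 0.5 beats
  dotted quarter = 1.5 beats
  dotted quarter = 1.5 beats
Sum = 2 + 0.5 + 0.5 + 0.5 + 0.5 + 1.5 + 1.5
= 7 beats


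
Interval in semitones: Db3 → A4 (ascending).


Absolute semitone position = octave×12 + chromatic position
Db3: 3×12 + 1 = 37
A4: 4×12 + 9 = 57
Difference = 57 - 37 = 20
= 20 semitones


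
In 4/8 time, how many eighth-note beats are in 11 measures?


Solution.
Time signature 4/8: the bottom number 8 means the eighth note gets one count
The top number 4 means 4 eighth-note beats per measure
Total = 4 × 11 measures
= 44 eighth-note beats


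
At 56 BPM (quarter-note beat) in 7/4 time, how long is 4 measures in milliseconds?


Let's work it out.
Quarter-note beat duration = 60000 / 56 ms
Beats per measure (7/4) = 7
One measure = 7 × 60000 / 56 = 420000 / 56 ms
4 measures = 4 × 420000 / 56 = 1680000 / 56
= 30000.0 ms


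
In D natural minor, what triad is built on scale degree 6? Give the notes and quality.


Solution.
D natural minor scale: D E F G A Bb C
Diatonic triad on degree 6 stacks scale notes 6, 1, 3: Bb D F
Bb→D = 4 semitones; Bb→F = 7 semitones → major triad
= Bb D F (major)


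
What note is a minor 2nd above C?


A 2nd spans 2 letter names, so from C we land on D
A minor 2nd = 1 semitone above C
Spell D at that pitch: Db
= Db


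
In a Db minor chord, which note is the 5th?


Let's work it out.
Minor triad = root + minor 3rd (3 semitones) + perfect 5th (7 semitones)
A triad on Db stacks thirds, so the chord tones use letter names D-F-A
Root: Db
Minor 3rd above Db: Fb
Perfect 5th above Db: Ab
The 5th = Ab


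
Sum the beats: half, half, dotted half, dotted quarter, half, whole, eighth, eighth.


Let's work it out.
Beat values:
  half = 2 beats
  half = 2 beats
  dotted half = 3 beats
  dotted quarter = 1.5 beats
  half = 2 beats
  whole = 4 beats
  eighth = 0.5 beats
  eighth = 0.5 beats
Sum = 2 + 2 + 3 + 1.5 + 2 + 4 + 0.5 + 0.5
= 15.5 beats


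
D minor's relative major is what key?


Reasoning:
The relative major shares the key signature and is a minor 3rd above the minor tonic
A minor 3rd above D is F
→ relative major of D minor is F major
= F major


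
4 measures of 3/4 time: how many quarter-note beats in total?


Solution.
Time signature 3/4: the bottom number 4 means the quarter note gets one count
The top number 3 means 3 quarter-note beats per measure
Total = 3 × 4 measures
= 12 quarter-note beats


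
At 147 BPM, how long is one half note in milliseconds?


One quarter-note beat = 60000 / BPM = 60000 / 147 ms
Half note = 2 × quarter note
Duration = 2 × 60000 / 147 = 120000 / 147
= 816.3 ms


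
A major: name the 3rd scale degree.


Let's work it out.
Major scale pattern: W-W-H-W-W-W-H (2-2-1-2-2-2-1 semitones)
Starting from A:
  A + 2 semitones → B
  B + 2 semitones → C#
  C# + 1 semitone → D
  D + 2 semitones → E
  E + 2 semitones → F#
  F# + 2 semitones → G#
  G# + 1 semitone → A
Scale: A B C# D E F# G#
Degree 3 = C#


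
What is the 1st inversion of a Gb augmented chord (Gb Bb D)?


Working:
Root position: Gb Bb D
1st inversion: move root up an octave
Bass note: Bb
Notes (bottom to top) = Bb D Gb


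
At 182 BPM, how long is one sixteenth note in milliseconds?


Working:
One quarter-note beat = 60000 / BPM = 60000 / 182 ms
Sixteenth note = 1/4 × quarter note
Duration = 1/4 × 60000 / 182 = 15000 / 182
= 82.4 ms


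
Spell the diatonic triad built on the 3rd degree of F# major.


F# major scale: F# G# A# B C# D# E#
Diatonic triad on degree 3 stacks scale notes 3, 5, 7: A# C# E#
A#→C# = 3 semitones; A#→E# = 7 semitones → minor triad
= A# C# E# (minor)


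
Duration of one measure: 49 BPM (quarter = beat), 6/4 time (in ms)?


Let's work it out.
Quarter-note beat duration = 60000 / 49 ms
Beats per measure (6/4) = 6
One measure = 6 × 60000 / 49 = 360000 / 49 ms
= 7346.9 ms


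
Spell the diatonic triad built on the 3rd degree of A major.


Working:
A major scale: A B C# D E F# G#
Diatonic triad on degree 3 stacks scale notes 3, 5, 7: C# E G#
C#→E = 3 semitones; C#→G# = 7 semitones → minor triad
= C# E G# (minor)


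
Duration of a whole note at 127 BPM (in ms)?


One quarter-note beat = 60000 / BPM = 60000 / 127 ms
Whole note = 4 × quarter note
Duration = 4 × 60000 / 127 = 240000 / 127
= 1889.8 ms


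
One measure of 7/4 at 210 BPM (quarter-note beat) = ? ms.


Solution.
Quarter-note beat duration = 60000 / 210 ms
Beats per measure (7/4) = 7
One measure = 7 × 60000 / 210 = 420000 / 210 ms
= 2000.0 ms


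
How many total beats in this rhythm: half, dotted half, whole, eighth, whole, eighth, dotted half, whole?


Working:
Beat values:
  half = 2 beats
  dotted half = 3 beats
  whole = 4 beats
  eighth = 0.5 beats
  whole = 4 beats
  eighth = 0.5 beats
  dotted half = 3 beats
  whole = 4 beats
Sum = 2 + 3 + 4 + 0.5 + 4 + 0.5 + 3 + 4
= 21 beats


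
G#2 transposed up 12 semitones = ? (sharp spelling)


Let's work it out.
G#2: chromatic position 8 in octave 2 → absolute = 2×12 + 8 = 32
Transpose up 12: 32 + 12 = 44
44 = 3×12 + 8 → G# in octave 3
Result = G#3


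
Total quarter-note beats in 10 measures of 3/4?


Working:
Time signature 3/4: the bottom number 4 means the quarter note gets one count
The top number 3 means 3 quarter-note beats per measure
Total = 3 × 10 measures
= 30 quarter-note beats


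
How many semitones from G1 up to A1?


Working:
Absolute semitone position = octave×12 + chromatic position
G1: 1×12 + 7 = 19
A1: 1×12 + 9 = 21
Difference = 21 - 19 = 2
= 2 semitones


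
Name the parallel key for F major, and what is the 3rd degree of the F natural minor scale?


Parallel keys share the same tonic but differ in mode
F major → parallel is F minor
F natural minor scale: F G Ab Bb C Db Eb
= F minor; 3rd degree = Ab


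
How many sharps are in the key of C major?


Sharp major keys follow the circle of fifths: C(0), G(1), D(2), A(3), E(4), B(5), F#(6), C#(7)
C major has 0 sharps
= 0 sharps


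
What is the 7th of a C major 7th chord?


Reasoning:
Major 7th chord = root + major 3rd + perfect 5th + major 7th
Seventh chords stack in thirds, so the letter names are C-E-G-B
Root: C
Major 3rd above C: E
Perfect 5th above C: G
Major 7th above C: B
The 7th = B


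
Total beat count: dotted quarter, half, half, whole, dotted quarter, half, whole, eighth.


Solution.
Beat values:
  dotted quarter = 1.5 beats
  half = 2 beats
  half = 2 beats
  whole = 4 beats
  dotted quarter = 1.5 beats
  half = 2 beats
  whole = 4 beats
  eighth = 0.5 beats
Sum = 1.5 + 2 + 2 + 4 + 1.5 + 2 + 4 + 0.5
= 17.5 beats


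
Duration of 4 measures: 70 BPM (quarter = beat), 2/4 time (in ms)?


Step by step:
Quarter-note beat duration = 60000 / 70 ms
Beats per measure (2/4) = 2
One measure = 2 × 60000 / 70 = 120000 / 70 ms
4 measures = 4 × 120000 / 70 = 480000 / 70
= 6857.1 ms


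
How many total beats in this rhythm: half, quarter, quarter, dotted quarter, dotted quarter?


Solution.
Beat values:
  half = 2 beats
  quarter = 1 beat
  quarter = 1 beat
  dotted quarter = 1.5 beats
  dotted quarter = 1.5 beats
Sum = 2 + 1 + 1 + 1.5 + 1.5
= 7 beats


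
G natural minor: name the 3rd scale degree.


Step by step:
Natural minor scale pattern: W-H-W-W-H-W-W (2-1-2-2-1-2-2 semitones)
Starting from G:
  G + 2 semitones → A
  A + 1 semitone → Bb
  Bb + 2 semitones → C
  C + 2 semitones → D
  D + 1 semitone → Eb
  Eb + 2 semitones → F
  F + 2 semitones → G
Scale: G A Bb C D Eb F
Degree 3 = Bb


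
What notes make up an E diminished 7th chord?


Diminished 7th chord = root + minor 3rd + diminished 5th + diminished 7th
Seventh chords stack in thirds, so the letter names are E-G-B-D
Root: E
Minor 3rd above E: G
Diminished 5th above E: Bb
Diminished 7th above E: Db
Chord = E G Bb Db


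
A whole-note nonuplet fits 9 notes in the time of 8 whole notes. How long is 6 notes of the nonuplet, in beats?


Nonuplet: 9 notes occupy the space of 8 whole notes
Space = 8 × 4 = 32 beats
Each nonuplet note = 32 / 9 = 32/9 beats
6 notes = 6 × 32/9 = 64/3
= 64/3 beats


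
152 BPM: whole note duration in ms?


Working:
One quarter-note beat = 60000 / BPM = 60000 / 152 ms
Whole note = 4 × quarter note
Duration = 4 × 60000 / 152 = 240000 / 152
= 1578.9 ms


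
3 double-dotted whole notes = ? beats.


Base whole note = 4 beats
Dot 1 adds half the previous value: +2
Dot 2 adds half the previous value: +1
One double-dotted whole = 4 + 2 + 1 = 7
3 of them = 3 × 7 = 21
= 21 beats


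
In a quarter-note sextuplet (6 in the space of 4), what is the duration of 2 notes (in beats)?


Solution.
Sextuplet: 6 notes occupy the space of 4 quarter notes
Space = 4 × 1 = 4 beats
Each sextuplet note = 4 / 6 = 2/3 beats
2 notes = 2 × 2/3 = 4/3
= 4/3 beats


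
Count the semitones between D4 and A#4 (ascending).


Let's work it out.
Absolute semitone position = octave×12 + chromatic position
D4: 4×12 + 2 = 50
A#4: 4×12 + 10 = 58
Difference = 58 - 50 = 8
= 8 semitones


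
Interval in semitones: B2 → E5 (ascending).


Let's work it out.
Absolute semitone position = octave×12 + chromatic position
B2: 2×12 + 11 = 35
E5: 5×12 + 4 = 64
Difference = 64 - 35 = 29
= 29 semitones


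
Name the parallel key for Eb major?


Working:
Parallel keys share the same tonic but differ in mode
Eb major → parallel is Eb minor
= Eb minor


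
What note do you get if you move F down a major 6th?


Let's work it out.
major 6th: 6 letter names, 9 semitones
Letter: F - 5 → A
Pitch: F - 9 semitones, spelled as an A → Ab
= Ab


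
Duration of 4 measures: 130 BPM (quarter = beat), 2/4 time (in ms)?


Solution.
Quarter-note beat duration = 60000 / 130 ms
Beats per measure (2/4) = 2
One measure = 2 × 60000 / 130 = 120000 / 130 ms
4 measures = 4 × 120000 / 130 = 480000 / 130
= 3692.3 ms


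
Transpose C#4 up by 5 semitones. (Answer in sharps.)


Step by step:
C#4: chromatic position 1 in octave 4 → absolute = 4×12 + 1 = 49
Transpose up 5: 49 + 5 = 54
54 = 4×12 + 6 → F# in octave 4
Result = F#4


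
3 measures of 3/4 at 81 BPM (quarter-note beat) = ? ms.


Step by step:
Quarter-note beat duration = 60000 / 81 ms
Beats per measure (3/4) = 3
One measure = 3 × 60000 / 81 = 180000 / 81 ms
3 measures = 3 × 180000 / 81 = 540000 / 81
= 6666.7 ms


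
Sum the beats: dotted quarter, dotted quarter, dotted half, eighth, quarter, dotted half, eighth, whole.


Beat values:
  dotted quarter = 1.5 beats
  dotted quarter = 1.5 beats
  dotted half = 3 beats
  eighth = 0.5 beats
  quarter = 1 beat
  dotted half = 3 beats
  eighth = 0.5 beats
  whole = 4 beats
Sum = 1.5 + 1.5 + 3 + 0.5 + 1 + 3 + 0.5 + 4
= 15 beats


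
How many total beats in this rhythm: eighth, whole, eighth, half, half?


Solution.
Beat values:
  eighth = 0.5 beats
  whole = 4 beats
  eighth = 0.5 beats
  half = 2 beats
  half = 2 beats
Sum = 0.5 + 4 + 0.5 + 2 + 2
= 9 beats


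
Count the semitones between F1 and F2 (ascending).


Step by step:
Absolute semitone position = octave×12 + chromatic position
F1: 1×12 + 5 = 17
F2: 2×12 + 5 = 29
Difference = 29 - 17 = 12
= 12 semitones


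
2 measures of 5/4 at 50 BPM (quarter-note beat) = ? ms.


Step by step:
Quarter-note beat duration = 60000 / 50 ms
Beats per measure (5/4) = 5
One measure = 5 × 60000 / 50 = 300000 / 50 ms
2 measures = 2 × 300000 / 50 = 600000 / 50
= 12000.0 ms


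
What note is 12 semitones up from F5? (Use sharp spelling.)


Let's work it out.
F5: chromatic position 5 in octave 5 → absolute = 5×12 + 5 = 65
Transpose up 12: 65 + 12 = 77
77 = 6×12 + 5 → F in octave 6
Result = F6


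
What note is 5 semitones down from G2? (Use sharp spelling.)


G2: chromatic position 7 in octave 2 → absolute = 2×12 + 7 = 31
Transpose down 5: 31 - 5 = 26
26 = 2×12 + 2 → D in octave 2
Result = D2


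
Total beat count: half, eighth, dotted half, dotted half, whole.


Beat values:
  half = 2 beats
  eighth = 0.5 beats
  dotted half = 3 beats
  dotted half = 3 beats
  whole = 4 beats
Sum = 2 + 0.5 + 3 + 3 + 4
= 12.5 beats


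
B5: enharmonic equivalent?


Step by step:
Enharmonic notes sound the same pitch but are spelled with different letter names
B and A## name the same pitch class
= A##5


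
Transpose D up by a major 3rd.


major 3rd: 3 letter names, 4 semitones
Letter: D + 2 → F
Pitch: D + 4 semitones, spelled as an F → F#
= F#


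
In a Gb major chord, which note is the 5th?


Working:
Major triad = root + major 3rd (4 semitones) + perfect 5th (7 semitones)
A triad on Gb stacks thirds, so the chord tones use letter names G-B-D
Root: Gb
Major 3rd above Gb: Bb
Perfect 5th above Gb: Db
The 5th = Db


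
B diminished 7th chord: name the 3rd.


Reasoning:
Diminished 7th chord = root + minor 3rd + diminished 5th + diminished 7th
Seventh chords stack in thirds, so the letter names are B-D-F-A
Root: B
Minor 3rd above B: D
Diminished 5th above B: F
Diminished 7th above B: Ab
The 3rd = D


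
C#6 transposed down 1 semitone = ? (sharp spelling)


Step by step:
C#6: chromatic position 1 in octave 6 → absolute = 6×12 + 1 = 73
Transpose down 1: 73 - 1 = 72
72 = 6×12 + 0 → C in octave 6
Result = C6


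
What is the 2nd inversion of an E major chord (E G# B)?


Working:
Root position: E G# B
2nd inversion: move root and 3rd up an octave
Bass note: B
Notes (bottom to top) = B E G#


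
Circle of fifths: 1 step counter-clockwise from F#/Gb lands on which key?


Each counter-clockwise step moves down a perfect 5th (= up a perfect 4th)
From F#/Gb: F#/Gb → B
= B


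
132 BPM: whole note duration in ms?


Step by step:
One quarter-note beat = 60000 / BPM = 60000 / 132 ms
Whole note = 4 × quarter note
Duration = 4 × 60000 / 132 = 240000 / 132
= 1818.2 ms


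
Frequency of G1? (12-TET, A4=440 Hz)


Let's work it out.
f = 440 × 2^(n/12) where n = semitones from A4
G1: -38 semitones from A4
f = 440 × 2^(-38/12)
f = 49.00 Hz


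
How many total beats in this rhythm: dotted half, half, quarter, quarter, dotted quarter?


Solution.
Beat values:
  dotted half = 3 beats
  half = 2 beats
  quarter = 1 beat
  quarter = 1 beat
  dotted quarter = 1.5 beats
Sum = 3 + 2 + 1 + 1 + 1.5
= 8.5 beats


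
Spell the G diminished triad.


Diminished triad = root + minor 3rd (3 semitones) + diminished 5th (6 semitones)
A triad on G stacks thirds, so the chord tones use letter names G-B-D
Root: G
Minor 3rd above G: Bb
Diminished 5th above G: Db
Chord = G Bb Db


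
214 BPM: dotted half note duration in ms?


Working:
One quarter-note beat = 60000 / BPM = 60000 / 214 ms
Dotted half note = 3 × quarter note
Duration = 3 × 60000 / 214 = 180000 / 214
= 841.1 ms


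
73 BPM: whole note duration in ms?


Reasoning:
One quarter-note beat = 60000 / BPM = 60000 / 73 ms
Whole note = 4 × quarter note
Duration = 4 × 60000 / 73 = 240000 / 73
= 3287.7 ms


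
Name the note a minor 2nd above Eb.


Step by step:
A 2nd spans 2 letter names, so from E we land on F
A minor 2nd = 1 semitone above Eb
Spell F at that pitch: Fb
= Fb


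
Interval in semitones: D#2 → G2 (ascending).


Absolute semitone position = octave×12 + chromatic position
D#2: 2×12 + 3 = 27
G2: 2×12 + 7 = 31
Difference = 31 - 27 = 4
= 4 semitones


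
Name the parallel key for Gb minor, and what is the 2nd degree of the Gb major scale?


Solution.
Parallel keys share the same tonic but differ in mode
Gb minor → parallel is Gb major
Gb major scale: Gb Ab Bb Cb Db Eb F
= Gb major; 2nd degree = Ab


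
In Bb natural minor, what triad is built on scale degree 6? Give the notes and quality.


Bb natural minor scale: Bb C Db Eb F Gb Ab
Diatonic triad on degree 6 stacks scale notes 6, 1, 3: Gb Bb Db
Gb→Bb = 4 semitones; Gb→Db = 7 semitones → major triad
= Gb Bb Db (major)


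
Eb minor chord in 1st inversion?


Working:
Root position: Eb Gb Bb
1st inversion: move root up an octave
Bass note: Gb
Notes (bottom to top) = Gb Bb Eb


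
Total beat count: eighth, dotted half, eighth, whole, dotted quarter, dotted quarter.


Beat values:
  eighth = 0.5 beats
  dotted half = 3 beats
  eighth = 0.5 beats
  whole = 4 beats
  dotted quarter = 1.5 beats
  dotted quarter = 1.5 beats
Sum = 0.5 + 3 + 0.5 + 4 + 1.5 + 1.5
= 11 beats


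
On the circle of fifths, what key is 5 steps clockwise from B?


Solution.
Each clockwise step on the circle of fifths moves up a perfect 5th
From B: B → F#/Gb → Db → Ab → Eb → Bb
= Bb


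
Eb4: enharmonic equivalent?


Step by step:
Enharmonic notes sound the same pitch but are spelled with different letter names
Eb and D# name the same pitch class
= D#4


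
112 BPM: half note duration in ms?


Working:
One quarter-note beat = 60000 / BPM = 60000 / 112 ms
Half note = 2 × quarter note
Duration = 2 × 60000 / 112 = 120000 / 112
= 1071.4 ms


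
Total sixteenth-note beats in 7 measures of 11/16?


Reasoning:
Time signature 11/16: the bottom number 16 means the sixteenth note gets one count
The top number 11 means 11 sixteenth-note beats per measure
Total = 11 × 7 measures
= 77 sixteenth-note beats


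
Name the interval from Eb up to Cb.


Let's work it out.
Letter names: E → C spans 6 letter names → a 6th
Semitones: Eb → Cb = 8 half-steps
A 6th of 8 semitones is a minor 6th
= minor 6th


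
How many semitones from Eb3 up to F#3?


Reasoning:
Absolute semitone position = octave×12 + chromatic position
Eb3: 3×12 + 3 = 39
F#3: 3×12 + 6 = 42
Difference = 42 - 39 = 3
= 3 semitones


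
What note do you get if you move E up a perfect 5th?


Reasoning:
perfect 5th: 5 letter names, 7 semitones
Letter: E + 4 → B
Pitch: E + 7 semitones, spelled as a B → B
= B


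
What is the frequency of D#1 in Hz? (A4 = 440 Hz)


Reasoning:
f = 440 × 2^(n/12) where n = semitones from A4
D#1: -42 semitones from A4
f = 440 × 2^(-42/12)
f = 38.89 Hz


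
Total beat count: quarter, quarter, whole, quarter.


Solution.
Beat values:
  quarter = 1 beat
  quarter = 1 beat
  whole = 4 beats
  quarter = 1 beat
Sum = 1 + 1 + 4 + 1
= 7 beats


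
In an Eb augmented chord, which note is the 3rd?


Solution.
Augmented triad = root + major 3rd (4 semitones) + augmented 5th (8 semitones)
A triad on Eb stacks thirds, so the chord tones use letter names E-G-B
Root: Eb
Major 3rd above Eb: G
Augmented 5th above Eb: B
The 3rd = G


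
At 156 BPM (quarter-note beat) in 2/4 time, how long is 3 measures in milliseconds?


Let's work it out.
Quarter-note beat duration = 60000 / 156 ms
Beats per measure (2/4) = 2
One measure = 2 × 60000 / 156 = 120000 / 156 ms
3 measures = 3 × 120000 / 156 = 360000 / 156
= 2307.7 ms


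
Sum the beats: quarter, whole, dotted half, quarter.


Beat values:
  quarter = 1 beat
  whole = 4 beats
  dotted half = 3 beats
  quarter = 1 beat
Sum = 1 + 4 + 3 + 1
= 9 beats


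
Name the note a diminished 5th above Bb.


Step by step:
A 5th spans 5 letter names, so from B we land on F
A diminished 5th = 6 semitones above Bb
Spell F at that pitch: Fb
= Fb


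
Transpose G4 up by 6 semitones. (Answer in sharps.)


G4: chromatic position 7 in octave 4 → absolute = 4×12 + 7 = 55
Transpose up 6: 55 + 6 = 61
61 = 5×12 + 1 → C# in octave 5
Result = C#5


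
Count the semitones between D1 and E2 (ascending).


Working:
Absolute semitone position = octave×12 + chromatic position
D1: 1×12 + 2 = 14
E2: 2×12 + 4 = 28
Difference = 28 - 14 = 14
= 14 semitones


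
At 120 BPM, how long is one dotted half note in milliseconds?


One quarter-note beat = 60000 / BPM = 60000 / 120 ms
Dotted half note = 3 × quarter note
Duration = 3 × 60000 / 120 = 180000 / 120
= 1500.0 ms


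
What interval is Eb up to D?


Letter names: E → D spans 7 letter names → a 7th
Semitones: Eb → D = 11 half-steps
A 7th of 11 semitones is a major 7th
= major 7th


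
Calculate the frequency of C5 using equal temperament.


f = 440 × 2^(n/12) where n = semitones from A4
C5: 3 semitones from A4
f = 440 × 2^(3/12)
f = 523.25 Hz


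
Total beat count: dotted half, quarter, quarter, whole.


Beat values:
  dotted half = 3 beats
  quarter = 1 beat
  quarter = 1 beat
  whole = 4 beats
Sum = 3 + 1 + 1 + 4
= 9 beats


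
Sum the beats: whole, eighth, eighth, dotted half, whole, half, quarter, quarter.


Reasoning:
Beat values:
  whole = 4 beats
  eighth = 0.5 beats
  eighth = 0.5 beats
  dotted half = 3 beats
  whole = 4 beats
  half = 2 beats
  quarter = 1 beat
  quarter = 1 beat
Sum = 4 + 0.5 + 0.5 + 3 + 4 + 2 + 1 + 1
= 16 beats


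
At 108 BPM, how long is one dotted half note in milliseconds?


One quarter-note beat = 60000 / BPM = 60000 / 108 ms
Dotted half note = 3 × quarter note
Duration = 3 × 60000 / 108 = 180000 / 108
= 1666.7 ms


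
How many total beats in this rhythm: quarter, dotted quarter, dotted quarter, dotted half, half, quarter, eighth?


Reasoning:
Beat values:
  quarter = 1 beat
  dotted quarter = 1.5 beats
  dotted quarter = 1.5 beats
  dotted half = 3 beats
  half = 2 beats
  quarter = 1 beat
  eighth = 0.5 beats
Sum = 1 + 1.5 + 1.5 + 3 + 2 + 1 + 0.5
= 10.5 beats


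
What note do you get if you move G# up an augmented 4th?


Step by step:
augmented 4th: 4 letter names, 6 semitones
Letter: G + 3 → C
Pitch: G# + 6 semitones, spelled as a C → C##
= C##


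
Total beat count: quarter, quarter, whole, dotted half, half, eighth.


Solution.
Beat values:
  quarter = 1 beat
  quarter = 1 beat
  whole = 4 beats
  dotted half = 3 beats
  half = 2 beats
  eighth = 0.5 beats
Sum = 1 + 1 + 4 + 3 + 2 + 0.5
= 11.5 beats


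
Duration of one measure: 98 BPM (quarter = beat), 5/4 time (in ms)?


Solution.
Quarter-note beat duration = 60000 / 98 ms
Beats per measure (5/4) = 5
One measure = 5 × 60000 / 98 = 300000 / 98 ms
= 3061.2 ms


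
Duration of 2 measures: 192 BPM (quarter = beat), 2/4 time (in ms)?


Working:
Quarter-note beat duration = 60000 / 192 ms
Beats per measure (2/4) = 2
One measure = 2 × 60000 / 192 = 120000 / 192 ms
2 measures = 2 × 120000 / 192 = 240000 / 192
= 1250.0 ms


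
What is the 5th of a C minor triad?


Step by step:
Minor triad = root + minor 3rd (3 semitones) + perfect 5th (7 semitones)
A triad on C stacks thirds, so the chord tones use letter names C-E-G
Root: C
Minor 3rd above C: Eb
Perfect 5th above C: G
The 5th = G


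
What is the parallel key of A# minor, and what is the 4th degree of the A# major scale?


Let's work it out.
Parallel keys share the same tonic but differ in mode
A# minor → parallel is A# major
A# major scale: A# B# C## D# E# F## G##
= A# major; 4th degree = D#


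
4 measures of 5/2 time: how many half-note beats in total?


Working:
Time signature 5/2: the bottom number 2 means the half note gets one count
The top number 5 means 5 half-note beats per measure
Total = 5 × 4 measures
= 20 half-note beats


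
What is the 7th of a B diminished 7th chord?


Let's work it out.
Diminished 7th chord = root + minor 3rd + diminished 5th + diminished 7th
Seventh chords stack in thirds, so the letter names are B-D-F-A
Root: B
Minor 3rd above B: D
Diminished 5th above B: F
Diminished 7th above B: Ab
The 7th = Ab


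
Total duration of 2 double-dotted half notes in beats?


Let's work it out.
Base half note = 2 beats
Dot 1 adds half the previous value: +1
Dot 2 adds half the previous value: +1/2
One double-dotted half = 2 + 1 + 1/2 = 7/2
2 of them = 2 × 7/2 = 7
= 7 beats


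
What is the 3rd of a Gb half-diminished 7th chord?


Half-diminished 7th chord = root + minor 3rd + diminished 5th + minor 7th
Seventh chords stack in thirds, so the letter names are G-B-D-F
Root: Gb
Minor 3rd above Gb: Bbb
Diminished 5th above Gb: Dbb
Minor 7th above Gb: Fb
The 3rd = Bbb


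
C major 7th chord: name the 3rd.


Step by step:
Major 7th chord = root + major 3rd + perfect 5th + major 7th
Seventh chords stack in thirds, so the letter names are C-E-G-B
Root: C
Major 3rd above C: E
Perfect 5th above C: G
Major 7th above C: B
The 3rd = E


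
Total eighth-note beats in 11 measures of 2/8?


Step by step:
Time signature 2/8: the bottom number 8 means the eighth note gets one count
The top number 2 means 2 eighth-note beats per measure
Total = 2 × 11 measures
= 22 eighth-note beats


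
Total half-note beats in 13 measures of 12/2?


Working:
Time signature 12/2: the bottom number 2 means the half note gets one count
The top number 12 means 12 half-note beats per measure
Total = 12 × 13 measures
= 156 half-note beats


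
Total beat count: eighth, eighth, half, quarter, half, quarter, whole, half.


Let's work it out.
Beat values:
  eighth = 0.5 beats
  eighth = 0.5 beats
  half = 2 beats
  quarter = 1 beat
  half = 2 beats
  quarter = 1 beat
  whole = 4 beats
  half = 2 beats
Sum = 0.5 + 0.5 + 2 + 1 + 2 + 1 + 4 + 2
= 13 beats


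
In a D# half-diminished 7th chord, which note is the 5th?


Working:
Half-diminished 7th chord = root + minor 3rd + diminished 5th + minor 7th
Seventh chords stack in thirds, so the letter names are D-F-A-C
Root: D#
Minor 3rd above D#: F#
Diminished 5th above D#: A
Minor 7th above D#: C#
The 5th = A


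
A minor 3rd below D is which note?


Working:
A 3rd spans 3 letter names, so from D we land on B
A minor 3rd = 3 semitones below D
Spell B at that pitch: B
= B


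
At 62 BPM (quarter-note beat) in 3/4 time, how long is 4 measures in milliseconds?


Quarter-note beat duration = 60000 / 62 ms
Beats per measure (3/4) = 3
One measure = 3 × 60000 / 62 = 180000 / 62 ms
4 measures = 4 × 180000 / 62 = 720000 / 62
= 11612.9 ms


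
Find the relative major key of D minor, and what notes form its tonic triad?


The relative major shares the key signature and is a minor 3rd above the minor tonic
A minor 3rd above D is F
→ relative major of D minor is F major
Tonic triad of F major = root + major 3rd + perfect 5th = F A C
= F major; triad = F A C


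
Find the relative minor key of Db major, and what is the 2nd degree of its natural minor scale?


The relative minor shares the major's key signature and starts on its 6th degree
6th degree = a major 6th above the tonic; a major 6th above Db is Bb
→ relative minor of Db major is Bb minor
Bb natural minor scale: Bb C Db Eb F Gb Ab
= Bb minor; 2nd degree = C


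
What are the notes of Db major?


Solution.
Major scale pattern: W-W-H-W-W-W-H (2-2-1-2-2-2-1 semitones)
Starting from Db:
  Db + 2 semitones → Eb
  Eb + 2 semitones → F
  F + 1 semitone → Gb
  Gb + 2 semitones → Ab
  Ab + 2 semitones → Bb
  Bb + 2 semitones → C
  C + 1 semitone → Db
Scale = Db Eb F Gb Ab Bb C


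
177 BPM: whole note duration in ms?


One quarter-note beat = 60000 / BPM = 60000 / 177 ms
Whole note = 4 × quarter note
Duration = 4 × 60000 / 177 = 240000 / 177
= 1355.9 ms


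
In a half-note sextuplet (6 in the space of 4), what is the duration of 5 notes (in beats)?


Sextuplet: 6 notes occupy the space of 4 half notes
Space = 4 × 2 = 8 beats
Each sextuplet note = 8 / 6 = 4/3 beats
5 notes = 5 × 4/3 = 20/3
= 20/3 beats


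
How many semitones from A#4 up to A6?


Step by step:
Absolute semitone position = octave×12 + chromatic position
A#4: 4×12 + 10 = 58
A6: 6×12 + 9 = 81
Difference = 81 - 58 = 23
= 23 semitones


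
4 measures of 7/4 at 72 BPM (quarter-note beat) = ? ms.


Quarter-note beat duration = 60000 / 72 ms
Beats per measure (7/4) = 7
One measure = 7 × 60000 / 72 = 420000 / 72 ms
4 measures = 4 × 420000 / 72 = 1680000 / 72
= 23333.3 ms


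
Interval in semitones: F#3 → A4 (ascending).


Solution.
Absolute semitone position = octave×12 + chromatic position
F#3: 3×12 + 6 = 42
A4: 4×12 + 9 = 57
Difference = 57 - 42 = 15
= 15 semitones


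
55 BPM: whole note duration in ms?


Let's work it out.
One quarter-note beat = 60000 / BPM = 60000 / 55 ms
Whole note = 4 × quarter note
Duration = 4 × 60000 / 55 = 240000 / 55
= 4363.6 ms


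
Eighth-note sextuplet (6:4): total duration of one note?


Solution.
Sextuplet: 6 notes occupy the space of 4 eighth notes
Space = 4 × 1/2 = 2 beats
Each sextuplet note = 2 / 6 = 1/3 beats
= 1/3 beats


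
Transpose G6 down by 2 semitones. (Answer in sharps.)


Reasoning:
G6: chromatic position 7 in octave 6 → absolute = 6×12 + 7 = 79
Transpose down 2: 79 - 2 = 77
77 = 6×12 + 5 → F in octave 6
Result = F6


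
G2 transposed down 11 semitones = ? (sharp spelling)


Solution.
G2: chromatic position 7 in octave 2 → absolute = 2×12 + 7 = 31
Transpose down 11: 31 - 11 = 20
20 = 1×12 + 8 → G# in octave 1
Result = G#1


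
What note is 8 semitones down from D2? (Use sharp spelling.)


Solution.
D2: chromatic position 2 in octave 2 → absolute = 2×12 + 2 = 26
Transpose down 8: 26 - 8 = 18
18 = 1×12 + 6 → F# in octave 1
Result = F#1


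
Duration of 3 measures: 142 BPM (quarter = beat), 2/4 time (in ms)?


Reasoning:
Quarter-note beat duration = 60000 / 142 ms
Beats per measure (2/4) = 2
One measure = 2 × 60000 / 142 = 120000 / 142 ms
3 measures = 3 × 120000 / 142 = 360000 / 142
= 2535.2 ms


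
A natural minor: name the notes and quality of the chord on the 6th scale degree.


Working:
A natural minor scale: A B C D E F G
Diatonic triad on degree 6 stacks scale notes 6, 1, 3: F A C
F→A = 4 semitones; F→C = 7 semitones → major triad
= F A C (major)


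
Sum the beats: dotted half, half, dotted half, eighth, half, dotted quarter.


Reasoning:
Beat values:
  dotted half = 3 beats
  half = 2 beats
  dotted half = 3 beats
  eighth = 0.5 beats
  half = 2 beats
  dotted quarter = 1.5 beats
Sum = 3 + 2 + 3 + 0.5 + 2 + 1.5
= 12 beats


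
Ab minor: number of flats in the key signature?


Working:
Flat minor keys: A(0), D(1), G(2), C(3), F(4), Bb(5), Eb(6), Ab(7)
Ab minor has 7 flats
Order of flats: Bb Eb Ab Db Gb Cb Fb → first 7: Bb, Eb, Ab, Db, Gb, Cb, Fb
= 7 flats


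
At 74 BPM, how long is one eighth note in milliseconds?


Solution.
One quarter-note beat = 60000 / BPM = 60000 / 74 ms
Eighth note = 1/2 × quarter note
Duration = 1/2 × 60000 / 74 = 30000 / 74
= 405.4 ms


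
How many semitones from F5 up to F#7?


Step by step:
Absolute semitone position = octave×12 + chromatic position
F5: 5×12 + 5 = 65
F#7: 7×12 + 6 = 90
Difference = 90 - 65 = 25
= 25 semitones


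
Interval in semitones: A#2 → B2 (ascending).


Let's work it out.
Absolute semitone position = octave×12 + chromatic position
A#2: 2×12 + 10 = 34
B2: 2×12 + 11 = 35
Difference = 35 - 34 = 1
= 1 semitone


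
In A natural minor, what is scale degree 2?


Natural minor scale pattern: W-H-W-W-H-W-W (2-1-2-2-1-2-2 semitones)
Starting from A:
  A + 2 semitones → B
  B + 1 semitone → C
  C + 2 semitones → D
  D + 2 semitones → E
  E + 1 semitone → F
  F + 2 semitones → G
  G + 2 semitones → A
Scale: A B C D E F G
Degree 2 = B
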